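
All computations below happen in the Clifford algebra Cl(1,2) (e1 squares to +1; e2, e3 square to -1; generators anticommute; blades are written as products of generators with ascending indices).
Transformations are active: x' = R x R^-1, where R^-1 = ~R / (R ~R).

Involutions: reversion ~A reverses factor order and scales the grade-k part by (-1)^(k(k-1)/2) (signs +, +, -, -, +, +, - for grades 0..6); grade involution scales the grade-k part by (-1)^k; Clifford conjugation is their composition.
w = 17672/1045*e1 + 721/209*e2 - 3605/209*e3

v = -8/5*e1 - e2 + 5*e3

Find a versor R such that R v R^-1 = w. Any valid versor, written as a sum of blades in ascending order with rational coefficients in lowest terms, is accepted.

Reasoning: v^2 = w^2 = -586/25 since conjugation preserves the quadratic form; R = v + w = 3200/209*e1 + 512/209*e2 - 2560/209*e3 is then valid when invertible, keeping its own part and reversing (v - w)/2.
Answer: 3200/209*e1 + 512/209*e2 - 2560/209*e3


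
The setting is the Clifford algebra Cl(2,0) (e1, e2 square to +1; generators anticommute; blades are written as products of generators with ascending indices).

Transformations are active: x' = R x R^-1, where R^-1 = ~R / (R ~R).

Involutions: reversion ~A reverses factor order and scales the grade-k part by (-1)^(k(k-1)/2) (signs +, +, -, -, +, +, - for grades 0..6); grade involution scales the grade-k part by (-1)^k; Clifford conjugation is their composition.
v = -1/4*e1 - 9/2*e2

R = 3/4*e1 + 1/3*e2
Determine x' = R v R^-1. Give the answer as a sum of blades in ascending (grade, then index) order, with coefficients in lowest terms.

~R = 3/4*e1 + 1/3*e2, and R ~R = 97/144, so R^-1 = ~R / (97/144).
R v = -27/16 - 79/24*e1 e2
Answer: -1361/388*e1 + 549/194*e2


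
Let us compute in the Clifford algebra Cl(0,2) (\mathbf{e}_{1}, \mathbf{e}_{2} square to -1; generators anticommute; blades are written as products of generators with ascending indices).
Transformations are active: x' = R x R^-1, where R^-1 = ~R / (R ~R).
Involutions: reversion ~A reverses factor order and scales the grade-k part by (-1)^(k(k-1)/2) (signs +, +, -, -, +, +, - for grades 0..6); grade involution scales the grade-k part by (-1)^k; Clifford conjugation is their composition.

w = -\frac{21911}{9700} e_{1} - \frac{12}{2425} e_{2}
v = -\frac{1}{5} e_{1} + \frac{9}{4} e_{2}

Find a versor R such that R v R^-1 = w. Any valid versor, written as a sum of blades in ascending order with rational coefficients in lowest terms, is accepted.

A norm check does it: q(v) = q(w) = -\frac{2041}{400}, hence R = v + w = -\frac{23851}{9700} e_{1} + \frac{21777}{9700} e_{2} realises the map — parallel part kept, (v - w)/2 negated, v carried to w.
Answer: -\frac{23851}{9700} e_{1} + \frac{21777}{9700} e_{2}


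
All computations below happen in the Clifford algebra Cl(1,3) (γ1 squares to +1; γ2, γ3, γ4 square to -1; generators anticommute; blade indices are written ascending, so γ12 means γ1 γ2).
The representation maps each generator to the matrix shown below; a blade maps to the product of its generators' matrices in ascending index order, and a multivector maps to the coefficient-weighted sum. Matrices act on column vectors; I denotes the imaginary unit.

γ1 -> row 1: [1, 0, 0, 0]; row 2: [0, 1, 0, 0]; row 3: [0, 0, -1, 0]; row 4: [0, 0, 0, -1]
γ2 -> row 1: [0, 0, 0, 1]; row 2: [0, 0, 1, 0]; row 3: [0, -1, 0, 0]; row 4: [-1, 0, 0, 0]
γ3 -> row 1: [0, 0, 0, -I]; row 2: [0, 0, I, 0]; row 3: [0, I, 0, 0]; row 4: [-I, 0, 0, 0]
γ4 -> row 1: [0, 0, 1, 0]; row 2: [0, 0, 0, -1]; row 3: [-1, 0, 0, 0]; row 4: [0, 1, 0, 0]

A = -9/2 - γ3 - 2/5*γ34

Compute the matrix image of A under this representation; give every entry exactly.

Bivector images (products of the table entries): rho(γ34) = rho(γ3)rho(γ4) = row 1: [0, -I, 0, 0]; row 2: [-I, 0, 0, 0]; row 3: [0, 0, 0, -I]; row 4: [0, 0, -I, 0].
M = (-9/2)*1 + (-1)*rho(γ3) + (-2/5)*rho(γ34), summed entrywise (1 is the identity matrix):
Answer: row 1: [-9/2, 2*I/5, 0, I]; row 2: [2*I/5, -9/2, -I, 0]; row 3: [0, -I, -9/2, 2*I/5]; row 4: [I, 0, 2*I/5, -9/2]


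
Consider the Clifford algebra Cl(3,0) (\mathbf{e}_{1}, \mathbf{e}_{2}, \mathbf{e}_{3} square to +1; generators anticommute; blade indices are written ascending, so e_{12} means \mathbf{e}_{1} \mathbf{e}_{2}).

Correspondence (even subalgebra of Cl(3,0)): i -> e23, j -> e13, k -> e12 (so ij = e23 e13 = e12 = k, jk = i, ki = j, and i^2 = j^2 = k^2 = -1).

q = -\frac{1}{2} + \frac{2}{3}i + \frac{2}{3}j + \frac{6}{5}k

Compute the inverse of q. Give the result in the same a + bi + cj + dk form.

In blades: q = -\frac{1}{2} + \frac{6}{5} e_{12} + \frac{2}{3} e_{13} + \frac{2}{3} e_{23}.
With qbar = -\frac{1}{2} - \frac{6}{5} e_{12} - \frac{2}{3} e_{13} - \frac{2}{3} e_{23} (scalar fixed, mapped units negated), q qbar = \frac{2321}{900} (the sum of squared coefficients), so q^-1 = qbar / (\frac{2321}{900}) = -\frac{450}{2321} - \frac{1080}{2321} e_{12} - \frac{600}{2321} e_{13} - \frac{600}{2321} e_{23}; translating back:
Answer: -\frac{450}{2321} - \frac{600}{2321}i - \frac{600}{2321}j - \frac{1080}{2321}k


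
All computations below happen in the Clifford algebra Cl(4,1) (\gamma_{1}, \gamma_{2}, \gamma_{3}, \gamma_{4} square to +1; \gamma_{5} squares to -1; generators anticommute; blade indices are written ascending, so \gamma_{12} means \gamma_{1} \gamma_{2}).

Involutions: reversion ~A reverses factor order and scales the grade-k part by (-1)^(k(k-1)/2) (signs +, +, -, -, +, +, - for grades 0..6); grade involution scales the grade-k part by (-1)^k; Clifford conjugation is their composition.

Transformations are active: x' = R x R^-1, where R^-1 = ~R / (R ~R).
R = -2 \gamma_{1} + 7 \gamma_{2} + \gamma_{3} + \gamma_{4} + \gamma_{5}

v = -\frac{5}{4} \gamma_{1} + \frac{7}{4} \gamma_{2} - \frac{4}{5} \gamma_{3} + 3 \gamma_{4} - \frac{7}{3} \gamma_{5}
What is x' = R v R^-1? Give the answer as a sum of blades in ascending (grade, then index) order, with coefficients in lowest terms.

~R = -2 \gamma_{1} + 7 \gamma_{2} + \gamma_{3} + \gamma_{4} + \gamma_{5}, and R ~R = 54, so R^-1 = ~R / (54).
R v = \frac{1157}{60} + \frac{21}{4} \gamma_{12} + \frac{57}{20} \gamma_{13} - \frac{19}{4} \gamma_{14} + \frac{71}{12} \gamma_{15} - \frac{147}{20} \gamma_{23} + \frac{77}{4} \gamma_{24} - \frac{217}{12} \gamma_{25} + \frac{19}{5} \gamma_{34} - \frac{23}{15} \gamma_{35} - \frac{16}{3} \gamma_{45}
Answer: -\frac{289}{1620} \gamma_{1} + \frac{1316}{405} \gamma_{2} + \frac{2453}{1620} \gamma_{3} - \frac{3703}{1620} \gamma_{4} + \frac{4937}{1620} \gamma_{5}


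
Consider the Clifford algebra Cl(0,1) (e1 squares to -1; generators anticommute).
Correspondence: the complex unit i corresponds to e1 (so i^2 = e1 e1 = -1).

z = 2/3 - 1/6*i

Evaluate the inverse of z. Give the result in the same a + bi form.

In blades: z = 2/3 - 1/6*e1.
With qbar = 2/3 + 1/6*e1 (scalar fixed, mapped units negated), z qbar = 17/36 (the sum of squared coefficients), so z^-1 = qbar / (17/36) = 24/17 + 6/17*e1; translating back:
Answer: 24/17 + 6/17*i


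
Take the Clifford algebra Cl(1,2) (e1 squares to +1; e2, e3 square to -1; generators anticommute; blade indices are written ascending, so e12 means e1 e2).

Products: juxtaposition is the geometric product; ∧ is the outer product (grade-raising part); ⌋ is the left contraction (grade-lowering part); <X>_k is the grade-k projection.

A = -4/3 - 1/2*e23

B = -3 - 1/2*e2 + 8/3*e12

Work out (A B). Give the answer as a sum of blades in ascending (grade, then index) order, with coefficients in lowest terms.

step 1: 4 + 2/3*e2 + 1/4*e3 - 32/9*e12 - 4/3*e13 + 3/2*e23
Answer: 4 + 2/3*e2 + 1/4*e3 - 32/9*e12 - 4/3*e13 + 3/2*e23


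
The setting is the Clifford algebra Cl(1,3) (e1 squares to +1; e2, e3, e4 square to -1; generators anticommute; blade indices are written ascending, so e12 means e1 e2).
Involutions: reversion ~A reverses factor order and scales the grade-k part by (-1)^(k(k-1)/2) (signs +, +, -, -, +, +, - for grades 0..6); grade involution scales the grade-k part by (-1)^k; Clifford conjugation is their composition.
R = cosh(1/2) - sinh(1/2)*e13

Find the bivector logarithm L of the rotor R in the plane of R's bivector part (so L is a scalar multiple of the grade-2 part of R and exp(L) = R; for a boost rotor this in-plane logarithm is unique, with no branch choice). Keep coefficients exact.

The scalar part of R is cosh(1/2), which determines |rapidity| via cosh; the sign lives in the bivector part, and pairing them (bivector part over sinh of the rapidity = the plane) gives the unique in-plane L = rapidity * plane.
Concretely: cosh(rapidity) = cosh(1/2) gives rapidity = ±1/2, and since rapidity/sinh(rapidity) is even the sign is immaterial: L = (rapidity/sinh(rapidity)) * <R>_2 = (1/(2*sinh(1/2))) * <R>_2.
Answer: -1/2*e13


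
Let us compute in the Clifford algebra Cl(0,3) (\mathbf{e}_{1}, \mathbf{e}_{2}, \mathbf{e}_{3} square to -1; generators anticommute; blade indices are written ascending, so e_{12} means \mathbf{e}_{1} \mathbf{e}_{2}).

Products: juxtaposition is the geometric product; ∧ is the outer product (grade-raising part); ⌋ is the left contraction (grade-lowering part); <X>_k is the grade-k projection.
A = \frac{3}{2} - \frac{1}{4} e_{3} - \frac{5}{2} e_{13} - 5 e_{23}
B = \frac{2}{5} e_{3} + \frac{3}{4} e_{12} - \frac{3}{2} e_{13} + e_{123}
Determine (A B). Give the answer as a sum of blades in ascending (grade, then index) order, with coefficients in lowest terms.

step 1: -\frac{73}{20} + \frac{51}{8} e_{1} - \frac{1}{2} e_{2} + \frac{3}{5} e_{3} - \frac{49}{8} e_{12} - 6 e_{13} + \frac{15}{8} e_{23} + \frac{21}{16} e_{123}
Answer: -\frac{73}{20} + \frac{51}{8} e_{1} - \frac{1}{2} e_{2} + \frac{3}{5} e_{3} - \frac{49}{8} e_{12} - 6 e_{13} + \frac{15}{8} e_{23} + \frac{21}{16} e_{123}


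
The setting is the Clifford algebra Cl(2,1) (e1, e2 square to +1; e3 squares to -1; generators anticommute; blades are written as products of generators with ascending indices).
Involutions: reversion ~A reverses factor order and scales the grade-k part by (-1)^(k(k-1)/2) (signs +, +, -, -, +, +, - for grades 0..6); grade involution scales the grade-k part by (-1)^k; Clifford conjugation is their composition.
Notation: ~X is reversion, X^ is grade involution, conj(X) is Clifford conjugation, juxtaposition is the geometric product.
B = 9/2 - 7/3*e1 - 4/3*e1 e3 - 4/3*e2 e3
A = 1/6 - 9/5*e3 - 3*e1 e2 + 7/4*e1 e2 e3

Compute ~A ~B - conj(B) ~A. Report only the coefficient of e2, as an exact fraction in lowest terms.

first term: 3/4 - 461/90*e1 + 104/15*e2 - 81/10*e3 + 27/2*e1 e2 + 1/45*e1 e3 + 11/36*e2 e3 - 63/8*e1 e2 e3
second term: 3/4 + 41/90*e1 + 176/15*e2 - 81/10*e3 + 27/2*e1 e2 - 359/45*e1 e3 + 5/36*e2 e3 - 63/8*e1 e2 e3
Answer: -24/5


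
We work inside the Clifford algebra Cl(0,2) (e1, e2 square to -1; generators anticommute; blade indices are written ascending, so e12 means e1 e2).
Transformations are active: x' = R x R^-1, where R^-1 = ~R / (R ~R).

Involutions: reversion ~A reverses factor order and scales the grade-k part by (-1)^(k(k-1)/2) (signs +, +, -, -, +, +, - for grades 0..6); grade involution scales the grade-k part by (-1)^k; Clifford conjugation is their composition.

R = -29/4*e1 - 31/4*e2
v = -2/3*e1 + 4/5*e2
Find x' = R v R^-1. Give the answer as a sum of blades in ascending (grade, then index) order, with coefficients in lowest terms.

~R = -29/4*e1 - 31/4*e2, and R ~R = -901/8, so R^-1 = ~R / (-901/8).
R v = 41/30 - 329/30*e12
Answer: 3796/4505*e1 - 1654/2703*e2


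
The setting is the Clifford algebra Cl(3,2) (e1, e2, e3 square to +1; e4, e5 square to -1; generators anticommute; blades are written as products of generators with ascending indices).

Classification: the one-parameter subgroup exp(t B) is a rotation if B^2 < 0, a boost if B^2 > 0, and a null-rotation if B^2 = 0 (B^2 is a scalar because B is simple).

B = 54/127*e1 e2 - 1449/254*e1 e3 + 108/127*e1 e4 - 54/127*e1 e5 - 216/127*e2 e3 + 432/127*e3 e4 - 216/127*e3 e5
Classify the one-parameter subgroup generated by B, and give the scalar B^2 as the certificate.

B^2 term by term: the squares give (54/127)^2*(e1 e2)^2 + (-1449/254)^2*(e1 e3)^2 + (108/127)^2*(e1 e4)^2 + (-54/127)^2*(e1 e5)^2 + (-216/127)^2*(e2 e3)^2 + (432/127)^2*(e3 e4)^2 + (-216/127)^2*(e3 e5)^2 = 2916/16129*(-1) + 2099601/64516*(-1) + 11664/16129*(+1) + 2916/16129*(+1) + 46656/16129*(-1) + 186624/16129*(+1) + 46656/16129*(+1) = -81/4 (each basis 2-blade squares to minus the product of its generators' squares); cross terms between blades sharing an index anticommute and cancel; the commuting (index-disjoint) pairs give grade-4 terms 2*c*c'*(blade product), which cancel blade by blade — e1 e2 e3 e4: 46656/16129 - 46656/16129 = 0; e1 e2 e3 e5: -23328/16129 + 23328/16129 = 0; e1 e3 e4 e5: 46656/16129 - 46656/16129 = 0 — confirming B is simple. So B^2 = -81/4.
Answer: rotation, certificate B^2 = -81/4. Check the certificate: B^2 = -81/4, and that sign is decisive whatever form B takes.


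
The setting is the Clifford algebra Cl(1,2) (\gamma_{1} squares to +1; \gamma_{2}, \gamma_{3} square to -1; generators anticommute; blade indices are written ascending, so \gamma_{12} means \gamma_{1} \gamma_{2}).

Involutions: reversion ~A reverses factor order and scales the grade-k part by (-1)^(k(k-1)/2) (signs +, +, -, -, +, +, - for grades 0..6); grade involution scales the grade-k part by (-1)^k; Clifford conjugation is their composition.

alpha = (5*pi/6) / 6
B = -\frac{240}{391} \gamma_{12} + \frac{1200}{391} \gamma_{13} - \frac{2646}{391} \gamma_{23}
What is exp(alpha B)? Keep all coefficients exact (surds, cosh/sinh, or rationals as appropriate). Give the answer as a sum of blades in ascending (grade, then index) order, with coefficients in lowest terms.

B^2 term by term: the squares give (-\frac{240}{391})^2*(\gamma_{12})^2 + (\frac{1200}{391})^2*(\gamma_{13})^2 + (-\frac{2646}{391})^2*(\gamma_{23})^2 = \frac{57600}{152881}*(+1) + \frac{1440000}{152881}*(+1) + \frac{7001316}{152881}*(-1) = -36 (each basis 2-blade squares to minus the product of its generators' squares); cross terms between blades sharing an index anticommute and cancel. So B^2 = -36.
B^2 = -36 — the series telescopes trigonometrically here: l = 6, alpha*l = \frac{5 \pi}{6}, so exp(alpha B) = cos(\frac{5 \pi}{6}) + (sin(\frac{5 \pi}{6})/6)*B = - \frac{\sqrt{3}}{2} + (\frac{1}{12})*B.
Answer: - \frac{\sqrt{3}}{2} - \frac{20}{391} \gamma_{12} + \frac{100}{391} \gamma_{13} - \frac{441}{782} \gamma_{23}


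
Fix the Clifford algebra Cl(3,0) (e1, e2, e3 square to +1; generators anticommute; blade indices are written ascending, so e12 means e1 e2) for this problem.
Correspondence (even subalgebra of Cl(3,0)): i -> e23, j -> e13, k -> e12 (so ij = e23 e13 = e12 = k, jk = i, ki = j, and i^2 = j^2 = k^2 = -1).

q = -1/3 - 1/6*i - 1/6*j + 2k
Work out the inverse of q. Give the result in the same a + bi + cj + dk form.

In blades: q = -1/3 + 2*e12 - 1/6*e13 - 1/6*e23.
With qbar = -1/3 - 2*e12 + 1/6*e13 + 1/6*e23 (scalar fixed, mapped units negated), q qbar = 25/6 (the sum of squared coefficients), so q^-1 = qbar / (25/6) = -2/25 - 12/25*e12 + 1/25*e13 + 1/25*e23; translating back:
Answer: -2/25 + 1/25*i + 1/25*j - 12/25*k


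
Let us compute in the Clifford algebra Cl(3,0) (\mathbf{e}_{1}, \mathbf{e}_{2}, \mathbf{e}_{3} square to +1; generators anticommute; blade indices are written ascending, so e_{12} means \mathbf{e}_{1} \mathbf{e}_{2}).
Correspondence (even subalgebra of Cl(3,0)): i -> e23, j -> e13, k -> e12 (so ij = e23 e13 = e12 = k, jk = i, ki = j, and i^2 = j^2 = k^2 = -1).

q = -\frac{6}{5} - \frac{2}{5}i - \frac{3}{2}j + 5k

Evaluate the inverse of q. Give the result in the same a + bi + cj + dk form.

In blades: q = -\frac{6}{5} + 5 e_{12} - \frac{3}{2} e_{13} - \frac{2}{5} e_{23}.
With qbar = -\frac{6}{5} - 5 e_{12} + \frac{3}{2} e_{13} + \frac{2}{5} e_{23} (scalar fixed, mapped units negated), q qbar = \frac{577}{20} (the sum of squared coefficients), so q^-1 = qbar / (\frac{577}{20}) = -\frac{24}{577} - \frac{100}{577} e_{12} + \frac{30}{577} e_{13} + \frac{8}{577} e_{23}; translating back:
Answer: -\frac{24}{577} + \frac{8}{577}i + \frac{30}{577}j - \frac{100}{577}k


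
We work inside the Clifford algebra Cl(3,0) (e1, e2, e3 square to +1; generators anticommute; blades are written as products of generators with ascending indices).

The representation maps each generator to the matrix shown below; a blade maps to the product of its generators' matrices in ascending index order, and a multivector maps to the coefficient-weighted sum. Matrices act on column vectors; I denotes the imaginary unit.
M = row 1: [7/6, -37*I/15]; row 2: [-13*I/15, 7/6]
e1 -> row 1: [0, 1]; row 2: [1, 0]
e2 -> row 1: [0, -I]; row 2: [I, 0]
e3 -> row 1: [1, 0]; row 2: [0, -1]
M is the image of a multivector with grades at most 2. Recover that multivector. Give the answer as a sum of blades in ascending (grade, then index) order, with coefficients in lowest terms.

Method: 1, rho(e1), rho(e2), rho(e3) form a trace-orthogonal basis of the 2x2 complex matrices (tr(X Y) = 2 if X = Y, else 0), so M = m0*1 + m1*rho(e1) + m2*rho(e2) + m3*rho(e3) with m0 = tr(M)/2 = 7/6, m1 = tr(M rho(e1))/2 = -5*I/3, m2 = tr(M rho(e2))/2 = 4/5, m3 = tr(M rho(e3))/2 = 0.
Multiplying table entries, the bivector images are rho(e1 e2) = I*rho(e3), rho(e1 e3) = -I*rho(e2), rho(e2 e3) = I*rho(e1); with real blade coefficients the real parts of m0..m3 are the coefficients of 1, e1, e2, e3 and the imaginary parts give the bivectors (e2 e3: Im m1, e1 e3: -Im m2, e1 e2: Im m3).
Answer: 7/6 + 4/5*e2 - 5/3*e2 e3


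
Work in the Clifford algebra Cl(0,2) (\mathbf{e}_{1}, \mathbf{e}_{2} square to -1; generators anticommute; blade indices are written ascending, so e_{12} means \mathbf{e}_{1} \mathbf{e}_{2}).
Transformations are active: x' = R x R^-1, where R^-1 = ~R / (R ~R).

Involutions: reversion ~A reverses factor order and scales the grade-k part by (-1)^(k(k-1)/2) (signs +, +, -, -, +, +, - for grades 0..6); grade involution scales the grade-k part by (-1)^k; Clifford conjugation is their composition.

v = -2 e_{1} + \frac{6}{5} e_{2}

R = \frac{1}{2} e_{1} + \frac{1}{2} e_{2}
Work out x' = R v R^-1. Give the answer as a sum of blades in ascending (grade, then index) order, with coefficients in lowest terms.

~R = \frac{1}{2} e_{1} + \frac{1}{2} e_{2}, and R ~R = -\frac{1}{2}, so R^-1 = ~R / (-\frac{1}{2}).
R v = \frac{2}{5} + \frac{8}{5} e_{12}
Answer: \frac{6}{5} e_{1} - 2 e_{2}


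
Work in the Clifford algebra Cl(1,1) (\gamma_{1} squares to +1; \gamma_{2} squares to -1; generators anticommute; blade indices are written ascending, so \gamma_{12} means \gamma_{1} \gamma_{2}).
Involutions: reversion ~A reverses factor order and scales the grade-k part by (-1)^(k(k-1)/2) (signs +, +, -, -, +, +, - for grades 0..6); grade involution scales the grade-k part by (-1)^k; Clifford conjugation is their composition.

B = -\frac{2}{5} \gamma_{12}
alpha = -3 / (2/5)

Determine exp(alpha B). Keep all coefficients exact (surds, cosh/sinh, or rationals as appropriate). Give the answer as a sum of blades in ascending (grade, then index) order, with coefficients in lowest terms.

B^2 = (-\frac{2}{5})^2*(\gamma_{12})^2 = \frac{4}{25}*(+1) = \frac{4}{25} (a basis 2-blade squares to minus the product of its generators' squares).
B^2 = \frac{4}{25} — the positive square puts this in the hyperbolic regime; l = \frac{2}{5}, alpha*l = -3, so exp(alpha B) = cosh(-3) + (sinh(-3)/(\frac{2}{5}))*B = \cosh{\left(3 \right)} + (- \frac{5 \sinh{\left(3 \right)}}{2})*B.
Answer: \cosh{\left(3 \right)} + \sinh{\left(3 \right)} \gamma_{12}


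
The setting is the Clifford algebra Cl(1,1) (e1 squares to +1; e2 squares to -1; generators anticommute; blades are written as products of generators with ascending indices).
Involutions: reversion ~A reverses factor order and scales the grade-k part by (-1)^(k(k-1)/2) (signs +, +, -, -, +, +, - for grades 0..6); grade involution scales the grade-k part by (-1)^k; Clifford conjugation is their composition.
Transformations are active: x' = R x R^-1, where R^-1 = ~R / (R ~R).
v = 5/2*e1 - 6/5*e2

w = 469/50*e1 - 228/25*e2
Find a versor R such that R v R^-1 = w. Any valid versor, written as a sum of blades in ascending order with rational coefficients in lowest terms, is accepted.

The midline construction: v and w both square to 481/100, so reflecting in their sum 297/25*e1 - 258/25*e2 exchanges them.
Answer: 297/25*e1 - 258/25*e2


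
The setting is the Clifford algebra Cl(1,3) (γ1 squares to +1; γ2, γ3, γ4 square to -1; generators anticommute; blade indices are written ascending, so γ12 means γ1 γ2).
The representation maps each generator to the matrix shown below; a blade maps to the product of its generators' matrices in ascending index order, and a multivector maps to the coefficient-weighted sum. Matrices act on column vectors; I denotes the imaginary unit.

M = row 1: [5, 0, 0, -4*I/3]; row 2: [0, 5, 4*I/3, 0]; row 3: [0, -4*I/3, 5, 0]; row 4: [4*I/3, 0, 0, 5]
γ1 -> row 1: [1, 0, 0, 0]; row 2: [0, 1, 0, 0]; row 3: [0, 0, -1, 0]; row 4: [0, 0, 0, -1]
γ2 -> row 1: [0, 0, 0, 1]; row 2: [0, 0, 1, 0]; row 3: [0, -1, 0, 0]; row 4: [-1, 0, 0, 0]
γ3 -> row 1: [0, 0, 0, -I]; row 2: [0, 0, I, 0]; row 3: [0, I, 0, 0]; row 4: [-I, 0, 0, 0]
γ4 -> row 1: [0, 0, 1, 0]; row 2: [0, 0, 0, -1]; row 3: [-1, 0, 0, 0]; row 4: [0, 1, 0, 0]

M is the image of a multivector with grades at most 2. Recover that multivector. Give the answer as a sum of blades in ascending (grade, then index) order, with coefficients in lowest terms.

Method: the blade images are trace-orthogonal — tr(rho(e_A) rho(e_B)^-1) = 4 if A = B and 0 otherwise — and rho(e_A)^-1 = (e_A)^2 * rho(e_A) with (e_A)^2 = +1 or -1, so the coefficient of e_A in the preimage is (e_A)^2 * tr(M rho(e_A))/4.
Nonzero projections over blades of grade <= 2: 1: (1)^2 = +1, tr(M 1) = 20, coefficient 5; γ13: (γ13)^2 = +1, tr(M rho(γ13)) = 16/3, coefficient 4/3. Every other blade of grade <= 2 projects to 0.
Answer: 5 + 4/3*γ13


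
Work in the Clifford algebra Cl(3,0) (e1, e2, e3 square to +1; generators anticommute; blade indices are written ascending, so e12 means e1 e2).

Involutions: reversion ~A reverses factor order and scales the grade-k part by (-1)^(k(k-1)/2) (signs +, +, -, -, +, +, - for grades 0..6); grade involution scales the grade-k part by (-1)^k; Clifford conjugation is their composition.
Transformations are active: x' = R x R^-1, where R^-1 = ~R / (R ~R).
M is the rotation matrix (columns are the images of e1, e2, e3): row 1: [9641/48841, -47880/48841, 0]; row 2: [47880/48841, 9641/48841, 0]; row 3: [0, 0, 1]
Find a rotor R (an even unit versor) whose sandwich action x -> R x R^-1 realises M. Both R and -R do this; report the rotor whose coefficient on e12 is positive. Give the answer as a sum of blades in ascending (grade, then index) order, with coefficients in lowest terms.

Method: write R = a + b12*e12 + b13*e13 + b23*e23 with a^2 + b12^2 + b13^2 + b23^2 = 1 (so R^-1 = ~R). Expanding the columns R e_j ~R gives tr M = 4a^2 - 1 and, from the antisymmetric part, M21 - M12 = -4a*b12, M13 - M31 = 4a*b13, M32 - M23 = -4a*b23.
Here tr M = 68123/48841, so a^2 = (1 + tr M)/4 = 29241/48841 and a = ±171/221. Taking a = 171/221: M21 - M12 = 95760/48841, M13 - M31 = 0, M32 - M23 = 0, giving b12 = -140/221, b13 = 0, b23 = 0, i.e. R = 171/221 - 140/221*e12.
Its e12 coefficient is negative, so report the other preimage -R.
Answer: -171/221 + 140/221*e12. Recall the cover is two-to-one: with M of trace 68123/48841, both preimages act alike, and the stated e12 sign chooses the sheet.


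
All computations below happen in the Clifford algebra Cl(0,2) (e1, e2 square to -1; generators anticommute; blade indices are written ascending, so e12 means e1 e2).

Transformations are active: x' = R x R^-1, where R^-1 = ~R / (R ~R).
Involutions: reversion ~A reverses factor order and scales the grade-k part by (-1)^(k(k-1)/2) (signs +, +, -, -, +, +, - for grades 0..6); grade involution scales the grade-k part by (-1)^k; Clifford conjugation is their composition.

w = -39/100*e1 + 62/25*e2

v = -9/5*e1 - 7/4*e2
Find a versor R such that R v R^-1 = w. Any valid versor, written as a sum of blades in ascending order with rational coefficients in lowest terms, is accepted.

Sketch: the shared square -2521/400 makes R = v + w = -219/100*e1 + 73/100*e2 the natural versor; its sandwich fixes that direction, negates (v - w)/2, and sends v to w.
Answer: -219/100*e1 + 73/100*e2


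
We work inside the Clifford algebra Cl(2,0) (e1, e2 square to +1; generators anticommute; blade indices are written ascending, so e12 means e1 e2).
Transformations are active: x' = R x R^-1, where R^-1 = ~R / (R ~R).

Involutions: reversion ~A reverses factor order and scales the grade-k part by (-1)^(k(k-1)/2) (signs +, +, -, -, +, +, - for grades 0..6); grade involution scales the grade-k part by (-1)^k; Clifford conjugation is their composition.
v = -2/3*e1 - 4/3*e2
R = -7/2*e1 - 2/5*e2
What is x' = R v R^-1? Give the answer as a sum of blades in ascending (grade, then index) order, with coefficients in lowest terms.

~R = -7/2*e1 - 2/5*e2, and R ~R = 1241/100, so R^-1 = ~R / (1241/100).
R v = 43/15 + 22/5*e12
Answer: -3538/3723*e1 + 4276/3723*e2


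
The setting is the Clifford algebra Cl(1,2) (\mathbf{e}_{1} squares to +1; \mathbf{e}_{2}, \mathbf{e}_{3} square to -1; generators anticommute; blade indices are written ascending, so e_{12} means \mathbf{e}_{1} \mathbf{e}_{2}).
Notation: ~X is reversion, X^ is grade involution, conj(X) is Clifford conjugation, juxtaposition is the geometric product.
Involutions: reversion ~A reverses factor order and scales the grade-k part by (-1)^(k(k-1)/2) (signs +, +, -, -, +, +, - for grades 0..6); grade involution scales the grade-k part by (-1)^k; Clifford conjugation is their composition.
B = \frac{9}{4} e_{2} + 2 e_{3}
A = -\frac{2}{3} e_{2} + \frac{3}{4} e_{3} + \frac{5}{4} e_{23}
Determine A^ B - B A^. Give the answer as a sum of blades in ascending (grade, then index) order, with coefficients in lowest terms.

first term: -\frac{5}{2} e_{2} + \frac{45}{16} e_{3} + \frac{145}{48} e_{23}
second term: \frac{5}{2} e_{2} - \frac{45}{16} e_{3} - \frac{145}{48} e_{23}
Answer: -5 e_{2} + \frac{45}{8} e_{3} + \frac{145}{24} e_{23}


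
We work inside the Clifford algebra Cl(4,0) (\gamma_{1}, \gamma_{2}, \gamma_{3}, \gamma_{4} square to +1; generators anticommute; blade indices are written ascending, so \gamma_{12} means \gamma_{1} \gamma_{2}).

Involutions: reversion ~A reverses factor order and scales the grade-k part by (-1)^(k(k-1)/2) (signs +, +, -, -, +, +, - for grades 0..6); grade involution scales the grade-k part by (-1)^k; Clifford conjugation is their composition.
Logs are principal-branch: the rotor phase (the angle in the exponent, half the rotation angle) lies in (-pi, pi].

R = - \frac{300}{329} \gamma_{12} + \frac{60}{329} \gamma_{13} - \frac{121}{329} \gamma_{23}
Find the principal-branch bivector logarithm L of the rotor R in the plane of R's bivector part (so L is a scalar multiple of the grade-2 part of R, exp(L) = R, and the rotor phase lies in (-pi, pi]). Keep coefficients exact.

The scalar part of R is 0, so the principal-branch rotor phase is pinned; divide the bivector part by its sine to get the unit plane — L is the phase times that plane.
Concretely: cos(phase) = 0 gives phase = ±\frac{\pi}{2}, and since phase/sin(phase) is even the sign is immaterial: L = (phase/sin(phase)) * <R>_2 = (\frac{\pi}{2}) * <R>_2.
Answer: - \frac{150 \pi}{329} \gamma_{12} + \frac{30 \pi}{329} \gamma_{13} - \frac{121 \pi}{658} \gamma_{23}


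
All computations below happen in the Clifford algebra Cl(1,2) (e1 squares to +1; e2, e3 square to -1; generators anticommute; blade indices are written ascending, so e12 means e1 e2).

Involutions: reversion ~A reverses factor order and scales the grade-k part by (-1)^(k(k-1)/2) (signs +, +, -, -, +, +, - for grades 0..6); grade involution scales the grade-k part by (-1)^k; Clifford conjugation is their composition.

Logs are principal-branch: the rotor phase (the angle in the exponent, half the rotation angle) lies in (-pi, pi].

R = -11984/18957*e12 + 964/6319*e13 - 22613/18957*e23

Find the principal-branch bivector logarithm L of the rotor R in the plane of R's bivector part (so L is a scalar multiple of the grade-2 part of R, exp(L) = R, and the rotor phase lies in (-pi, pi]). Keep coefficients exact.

The scalar part of R is 0, which fixes the principal-branch rotor phase; the unit plane is then the bivector part divided by the sine of that phase, and L is that plane scaled by the phase.
Concretely: cos(phase) = 0 gives phase = ±pi/2, and since phase/sin(phase) is even the sign is immaterial: L = (phase/sin(phase)) * <R>_2 = (pi/2) * <R>_2.
Answer: -5992*pi/18957*e12 + 482*pi/6319*e13 - 22613*pi/37914*e23


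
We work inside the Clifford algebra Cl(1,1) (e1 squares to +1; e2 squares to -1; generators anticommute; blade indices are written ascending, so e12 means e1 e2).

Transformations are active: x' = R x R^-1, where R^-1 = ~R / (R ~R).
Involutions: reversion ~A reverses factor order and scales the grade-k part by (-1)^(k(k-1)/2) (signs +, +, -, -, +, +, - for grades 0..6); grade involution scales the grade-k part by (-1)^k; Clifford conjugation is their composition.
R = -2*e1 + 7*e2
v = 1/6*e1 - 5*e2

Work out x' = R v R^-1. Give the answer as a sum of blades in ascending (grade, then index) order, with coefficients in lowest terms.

~R = -2*e1 + 7*e2, and R ~R = -45, so R^-1 = ~R / (-45).
R v = 104/3 + 53/6*e12
Answer: 787/270*e1 - 781/135*e2


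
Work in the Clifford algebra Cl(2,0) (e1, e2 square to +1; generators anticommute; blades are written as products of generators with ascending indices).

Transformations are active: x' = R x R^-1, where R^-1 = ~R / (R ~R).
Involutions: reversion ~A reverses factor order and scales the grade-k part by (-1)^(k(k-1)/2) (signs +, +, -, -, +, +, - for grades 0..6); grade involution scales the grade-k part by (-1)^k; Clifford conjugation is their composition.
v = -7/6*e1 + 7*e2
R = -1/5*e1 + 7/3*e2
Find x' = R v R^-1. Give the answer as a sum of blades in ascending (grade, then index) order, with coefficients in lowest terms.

~R = -1/5*e1 + 7/3*e2, and R ~R = 1234/225, so R^-1 = ~R / (1234/225).
R v = 497/30 + 119/90*e1 e2
Answer: -77/1851*e1 + 8757/1234*e2


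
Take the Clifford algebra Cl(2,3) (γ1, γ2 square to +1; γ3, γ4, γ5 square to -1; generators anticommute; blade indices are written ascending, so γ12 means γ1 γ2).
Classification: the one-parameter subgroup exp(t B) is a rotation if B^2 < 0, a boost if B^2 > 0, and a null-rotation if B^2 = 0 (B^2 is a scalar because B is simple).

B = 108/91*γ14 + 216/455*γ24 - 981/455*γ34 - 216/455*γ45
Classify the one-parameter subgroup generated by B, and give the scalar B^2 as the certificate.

B^2 term by term: the squares give (108/91)^2*(γ14)^2 + (216/455)^2*(γ24)^2 + (-981/455)^2*(γ34)^2 + (-216/455)^2*(γ45)^2 = 11664/8281*(+1) + 46656/207025*(+1) + 962361/207025*(-1) + 46656/207025*(-1) = -81/25 (each basis 2-blade squares to minus the product of its generators' squares); cross terms between blades sharing an index anticommute and cancel. So B^2 = -81/25.
Answer: rotation, certificate B^2 = -81/25. B^2 = -81/25 is basis-independent, so its sign is the whole story.


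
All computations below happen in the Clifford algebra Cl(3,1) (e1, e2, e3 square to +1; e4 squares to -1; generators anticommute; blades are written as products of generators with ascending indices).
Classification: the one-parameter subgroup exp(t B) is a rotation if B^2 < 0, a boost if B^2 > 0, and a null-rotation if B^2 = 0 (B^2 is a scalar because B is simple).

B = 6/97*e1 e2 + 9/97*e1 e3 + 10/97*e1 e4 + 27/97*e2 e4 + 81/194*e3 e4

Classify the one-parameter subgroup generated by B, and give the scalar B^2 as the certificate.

B^2 term by term: the squares give (6/97)^2*(e1 e2)^2 + (9/97)^2*(e1 e3)^2 + (10/97)^2*(e1 e4)^2 + (27/97)^2*(e2 e4)^2 + (81/194)^2*(e3 e4)^2 = 36/9409*(-1) + 81/9409*(-1) + 100/9409*(+1) + 729/9409*(+1) + 6561/37636*(+1) = 1/4 (each basis 2-blade squares to minus the product of its generators' squares); cross terms between blades sharing an index anticommute and cancel; the commuting (index-disjoint) pairs give grade-4 terms 2*c*c'*(blade product), which cancel blade by blade — e1 e2 e3 e4: 486/9409 - 486/9409 = 0 — confirming B is simple. So B^2 = 1/4.
Answer: boost, certificate B^2 = 1/4. Certificate logic: 1/4 is a conjugation-invariant scalar, so its sign fixes rotation versus boost versus null-rotation outright.


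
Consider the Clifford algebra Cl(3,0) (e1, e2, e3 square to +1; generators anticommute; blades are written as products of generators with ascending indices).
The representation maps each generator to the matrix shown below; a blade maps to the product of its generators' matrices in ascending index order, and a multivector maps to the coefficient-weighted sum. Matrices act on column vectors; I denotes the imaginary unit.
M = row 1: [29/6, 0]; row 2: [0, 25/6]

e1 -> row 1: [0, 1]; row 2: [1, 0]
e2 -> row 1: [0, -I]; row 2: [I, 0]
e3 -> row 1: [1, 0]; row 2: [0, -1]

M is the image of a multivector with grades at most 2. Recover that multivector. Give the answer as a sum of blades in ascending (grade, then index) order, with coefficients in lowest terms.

Method: 1, rho(e1), rho(e2), rho(e3) form a trace-orthogonal basis of the 2x2 complex matrices (tr(X Y) = 2 if X = Y, else 0), so M = m0*1 + m1*rho(e1) + m2*rho(e2) + m3*rho(e3) with m0 = tr(M)/2 = 9/2, m1 = tr(M rho(e1))/2 = 0, m2 = tr(M rho(e2))/2 = 0, m3 = tr(M rho(e3))/2 = 1/3.
Multiplying table entries, the bivector images are rho(e1 e2) = I*rho(e3), rho(e1 e3) = -I*rho(e2), rho(e2 e3) = I*rho(e1); with real blade coefficients the real parts of m0..m3 are the coefficients of 1, e1, e2, e3 and the imaginary parts give the bivectors (e2 e3: Im m1, e1 e3: -Im m2, e1 e2: Im m3).
Answer: 9/2 + 1/3*e3


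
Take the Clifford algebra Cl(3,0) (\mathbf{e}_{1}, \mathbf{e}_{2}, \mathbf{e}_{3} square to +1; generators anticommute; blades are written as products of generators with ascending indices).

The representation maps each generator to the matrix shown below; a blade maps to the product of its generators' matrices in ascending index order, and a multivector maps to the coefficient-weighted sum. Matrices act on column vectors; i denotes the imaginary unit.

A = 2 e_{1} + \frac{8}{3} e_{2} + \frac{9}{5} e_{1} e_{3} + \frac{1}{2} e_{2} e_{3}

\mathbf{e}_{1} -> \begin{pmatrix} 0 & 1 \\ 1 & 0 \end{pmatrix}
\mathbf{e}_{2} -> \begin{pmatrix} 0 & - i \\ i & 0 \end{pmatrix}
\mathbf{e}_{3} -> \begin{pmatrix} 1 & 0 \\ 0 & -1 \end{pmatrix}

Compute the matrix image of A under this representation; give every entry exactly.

Bivector images (products of the table entries): rho(e_{1} e_{3}) = rho(\mathbf{e}_{1})rho(\mathbf{e}_{3}) = \begin{pmatrix} 0 & -1 \\ 1 & 0 \end{pmatrix}; rho(e_{2} e_{3}) = rho(\mathbf{e}_{2})rho(\mathbf{e}_{3}) = \begin{pmatrix} 0 & i \\ i & 0 \end{pmatrix}.
M = (2)*rho(e_{1}) + (\frac{8}{3})*rho(e_{2}) + (\frac{9}{5})*rho(e_{1} e_{3}) + (\frac{1}{2})*rho(e_{2} e_{3}), summed entrywise:
Answer: \begin{pmatrix} 0 & \frac{1}{5} - \frac{13 i}{6} \\ \frac{19}{5} + \frac{19 i}{6} & 0 \end{pmatrix}


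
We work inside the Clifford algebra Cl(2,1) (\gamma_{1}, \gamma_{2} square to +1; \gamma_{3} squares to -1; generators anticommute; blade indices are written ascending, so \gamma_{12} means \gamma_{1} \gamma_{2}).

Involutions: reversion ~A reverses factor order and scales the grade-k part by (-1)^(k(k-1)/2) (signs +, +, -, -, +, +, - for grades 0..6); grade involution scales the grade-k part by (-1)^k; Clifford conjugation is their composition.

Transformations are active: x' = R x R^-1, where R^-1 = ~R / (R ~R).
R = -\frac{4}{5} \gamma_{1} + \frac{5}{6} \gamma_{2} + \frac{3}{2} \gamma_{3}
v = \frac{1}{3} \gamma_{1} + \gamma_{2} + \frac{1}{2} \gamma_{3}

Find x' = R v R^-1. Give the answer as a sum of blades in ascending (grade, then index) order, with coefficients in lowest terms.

~R = -\frac{4}{5} \gamma_{1} + \frac{5}{6} \gamma_{2} + \frac{3}{2} \gamma_{3}, and R ~R = -\frac{206}{225}, so R^-1 = ~R / (-\frac{206}{225}).
R v = -\frac{11}{60} - \frac{97}{90} \gamma_{12} - \frac{9}{10} \gamma_{13} - \frac{13}{12} \gamma_{23}
Answer: -\frac{202}{309} \gamma_{1} - \frac{549}{824} \gamma_{2} + \frac{83}{824} \gamma_{3}


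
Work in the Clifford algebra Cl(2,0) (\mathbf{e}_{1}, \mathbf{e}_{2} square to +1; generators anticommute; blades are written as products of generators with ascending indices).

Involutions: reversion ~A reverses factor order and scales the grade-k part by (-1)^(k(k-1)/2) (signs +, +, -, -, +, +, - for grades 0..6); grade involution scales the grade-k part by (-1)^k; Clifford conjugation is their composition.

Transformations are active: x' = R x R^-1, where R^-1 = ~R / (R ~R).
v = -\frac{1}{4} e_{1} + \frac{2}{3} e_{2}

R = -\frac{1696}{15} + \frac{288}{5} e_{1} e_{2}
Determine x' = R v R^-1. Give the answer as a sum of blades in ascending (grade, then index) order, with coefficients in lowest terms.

~R = -\frac{1696}{15} - \frac{288}{5} e_{1} e_{2}, and R ~R = \frac{3622912}{225}, so R^-1 = ~R / (\frac{3622912}{225}).
R v = \frac{200}{3} e_{1} - \frac{2744}{45} e_{2}
Answer: -\frac{1214}{1769} e_{1} + \frac{4027}{21228} e_{2}


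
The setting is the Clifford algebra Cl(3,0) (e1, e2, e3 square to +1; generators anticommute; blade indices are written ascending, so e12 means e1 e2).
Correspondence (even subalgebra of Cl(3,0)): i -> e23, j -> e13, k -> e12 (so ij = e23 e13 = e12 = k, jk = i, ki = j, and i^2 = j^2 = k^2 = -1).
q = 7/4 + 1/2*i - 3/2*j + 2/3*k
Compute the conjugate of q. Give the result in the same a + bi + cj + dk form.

In blades: q = 7/4 + 2/3*e12 - 3/2*e13 + 1/2*e23.
Quaternion conjugation is reversion on the even subalgebra: the scalar is fixed and every grade-2 blade flips sign, giving 7/4 - 2/3*e12 + 3/2*e13 - 1/2*e23; translating back:
Answer: 7/4 - 1/2*i + 3/2*j - 2/3*k


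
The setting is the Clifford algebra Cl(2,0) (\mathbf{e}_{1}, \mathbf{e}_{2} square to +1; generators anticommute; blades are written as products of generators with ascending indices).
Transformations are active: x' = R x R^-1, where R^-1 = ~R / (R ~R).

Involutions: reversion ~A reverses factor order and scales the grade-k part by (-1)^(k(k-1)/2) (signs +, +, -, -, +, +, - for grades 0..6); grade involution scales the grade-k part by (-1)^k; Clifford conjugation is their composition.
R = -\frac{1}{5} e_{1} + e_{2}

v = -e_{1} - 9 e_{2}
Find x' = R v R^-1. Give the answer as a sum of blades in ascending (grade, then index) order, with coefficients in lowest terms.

~R = -\frac{1}{5} e_{1} + e_{2}, and R ~R = \frac{26}{25}, so R^-1 = ~R / (\frac{26}{25}).
R v = -\frac{44}{5} + \frac{14}{5} e_{1} e_{2}
Answer: \frac{57}{13} e_{1} - \frac{103}{13} e_{2}


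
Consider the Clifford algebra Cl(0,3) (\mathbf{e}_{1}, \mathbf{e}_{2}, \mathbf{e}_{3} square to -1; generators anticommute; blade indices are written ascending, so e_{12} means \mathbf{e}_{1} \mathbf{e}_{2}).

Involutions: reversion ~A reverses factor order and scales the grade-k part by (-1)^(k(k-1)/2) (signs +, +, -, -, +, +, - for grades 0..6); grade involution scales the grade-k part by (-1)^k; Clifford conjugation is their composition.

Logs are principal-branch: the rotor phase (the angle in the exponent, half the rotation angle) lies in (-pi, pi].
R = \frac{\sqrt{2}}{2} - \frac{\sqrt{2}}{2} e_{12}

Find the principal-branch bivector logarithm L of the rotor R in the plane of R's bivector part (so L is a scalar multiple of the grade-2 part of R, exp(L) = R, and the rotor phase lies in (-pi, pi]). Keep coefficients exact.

The scalar part of R is \frac{\sqrt{2}}{2}, which pins the rotor phase on the principal branch; dividing the bivector part by the sine of that phase recovers the unit plane, and L is the phase times that plane.
Concretely: cos(phase) = \frac{\sqrt{2}}{2} gives phase = ±\frac{\pi}{4}, and since phase/sin(phase) is even the sign is immaterial: L = (phase/sin(phase)) * <R>_2 = (\frac{\sqrt{2} \pi}{4}) * <R>_2.
Answer: - \frac{\pi}{4} e_{12}


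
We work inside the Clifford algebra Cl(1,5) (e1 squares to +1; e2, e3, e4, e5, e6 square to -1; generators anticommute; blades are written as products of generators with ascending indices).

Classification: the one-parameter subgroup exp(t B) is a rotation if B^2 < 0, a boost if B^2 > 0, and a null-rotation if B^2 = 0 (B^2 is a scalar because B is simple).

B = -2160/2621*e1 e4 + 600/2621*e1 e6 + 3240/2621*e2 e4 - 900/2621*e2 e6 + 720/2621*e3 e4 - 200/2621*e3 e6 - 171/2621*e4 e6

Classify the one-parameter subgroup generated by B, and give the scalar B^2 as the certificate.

B^2 term by term: the squares give (-2160/2621)^2*(e1 e4)^2 + (600/2621)^2*(e1 e6)^2 + (3240/2621)^2*(e2 e4)^2 + (-900/2621)^2*(e2 e6)^2 + (720/2621)^2*(e3 e4)^2 + (-200/2621)^2*(e3 e6)^2 + (-171/2621)^2*(e4 e6)^2 = 4665600/6869641*(+1) + 360000/6869641*(+1) + 10497600/6869641*(-1) + 810000/6869641*(-1) + 518400/6869641*(-1) + 40000/6869641*(-1) + 29241/6869641*(-1) = -1 (each basis 2-blade squares to minus the product of its generators' squares); cross terms between blades sharing an index anticommute and cancel; the commuting (index-disjoint) pairs give grade-4 terms 2*c*c'*(blade product), which cancel blade by blade — e1 e2 e4 e6: -3888000/6869641 + 3888000/6869641 = 0; e1 e3 e4 e6: -864000/6869641 + 864000/6869641 = 0; e2 e3 e4 e6: 1296000/6869641 - 1296000/6869641 = 0 — confirming B is simple. So B^2 = -1.
Answer: rotation, certificate B^2 = -1. The invariant at work: B^2 = -1 is unchanged by conjugation, hence its sign classifies the subgroup whatever basis B is written in.
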